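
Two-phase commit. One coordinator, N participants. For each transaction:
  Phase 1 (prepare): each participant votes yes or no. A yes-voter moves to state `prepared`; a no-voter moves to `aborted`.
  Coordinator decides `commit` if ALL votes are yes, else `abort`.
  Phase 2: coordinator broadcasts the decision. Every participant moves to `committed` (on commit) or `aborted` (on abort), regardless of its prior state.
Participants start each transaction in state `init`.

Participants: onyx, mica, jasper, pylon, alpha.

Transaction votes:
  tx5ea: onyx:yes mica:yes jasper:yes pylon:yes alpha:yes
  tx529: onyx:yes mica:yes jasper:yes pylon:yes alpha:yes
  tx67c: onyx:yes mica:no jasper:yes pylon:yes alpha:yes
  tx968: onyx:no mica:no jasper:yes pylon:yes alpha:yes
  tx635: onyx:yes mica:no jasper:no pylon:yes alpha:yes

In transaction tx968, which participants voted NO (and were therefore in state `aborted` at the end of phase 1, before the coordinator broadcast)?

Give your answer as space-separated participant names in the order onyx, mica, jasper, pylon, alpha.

Txn tx968 phase 1: onyx no -> aborted; mica no -> aborted; jasper yes -> prepared; pylon yes -> prepared; alpha yes -> prepared

Answer: onyx mica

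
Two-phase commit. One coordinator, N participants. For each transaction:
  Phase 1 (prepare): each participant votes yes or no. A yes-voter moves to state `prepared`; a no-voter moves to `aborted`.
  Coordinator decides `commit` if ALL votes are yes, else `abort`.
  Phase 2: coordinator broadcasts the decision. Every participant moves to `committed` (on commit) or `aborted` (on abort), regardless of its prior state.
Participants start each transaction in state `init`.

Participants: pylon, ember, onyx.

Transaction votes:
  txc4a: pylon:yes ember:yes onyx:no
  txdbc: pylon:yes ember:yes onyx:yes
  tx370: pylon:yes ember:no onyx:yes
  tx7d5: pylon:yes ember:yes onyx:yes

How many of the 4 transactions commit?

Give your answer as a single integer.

txc4a: no from onyx -> abort (commits=0)
txdbc: all yes -> commit (commits=1)
tx370: no from ember -> abort (commits=1)
tx7d5: all yes -> commit (commits=2)

Answer: 2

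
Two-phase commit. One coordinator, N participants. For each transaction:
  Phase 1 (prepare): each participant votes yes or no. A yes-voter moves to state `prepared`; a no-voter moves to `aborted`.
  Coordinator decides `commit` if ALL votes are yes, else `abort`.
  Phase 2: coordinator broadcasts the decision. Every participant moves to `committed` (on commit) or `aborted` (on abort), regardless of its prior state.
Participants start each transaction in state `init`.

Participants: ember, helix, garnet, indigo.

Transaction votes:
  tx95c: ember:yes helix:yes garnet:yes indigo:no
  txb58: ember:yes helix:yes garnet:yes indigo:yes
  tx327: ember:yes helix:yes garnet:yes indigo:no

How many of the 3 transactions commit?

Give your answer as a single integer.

Answer: 1

Derivation:
tx95c: no from indigo -> abort (commits=0)
txb58: all yes -> commit (commits=1)
tx327: no from indigo -> abort (commits=1)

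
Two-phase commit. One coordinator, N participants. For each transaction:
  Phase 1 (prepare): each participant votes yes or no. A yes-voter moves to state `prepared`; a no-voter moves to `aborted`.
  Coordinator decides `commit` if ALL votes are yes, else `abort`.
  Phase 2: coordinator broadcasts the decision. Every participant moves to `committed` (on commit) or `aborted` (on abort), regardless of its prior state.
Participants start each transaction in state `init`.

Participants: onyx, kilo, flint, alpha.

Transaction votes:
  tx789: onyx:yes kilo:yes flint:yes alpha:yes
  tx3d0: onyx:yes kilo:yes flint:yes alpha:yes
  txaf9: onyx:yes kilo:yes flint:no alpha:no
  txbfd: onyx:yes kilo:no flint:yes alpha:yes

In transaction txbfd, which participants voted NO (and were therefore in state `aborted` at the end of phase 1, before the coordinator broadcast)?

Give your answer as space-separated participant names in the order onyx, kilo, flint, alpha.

Answer: kilo

Derivation:
Txn txbfd phase 1: onyx yes -> prepared; kilo no -> aborted; flint yes -> prepared; alpha yes -> prepared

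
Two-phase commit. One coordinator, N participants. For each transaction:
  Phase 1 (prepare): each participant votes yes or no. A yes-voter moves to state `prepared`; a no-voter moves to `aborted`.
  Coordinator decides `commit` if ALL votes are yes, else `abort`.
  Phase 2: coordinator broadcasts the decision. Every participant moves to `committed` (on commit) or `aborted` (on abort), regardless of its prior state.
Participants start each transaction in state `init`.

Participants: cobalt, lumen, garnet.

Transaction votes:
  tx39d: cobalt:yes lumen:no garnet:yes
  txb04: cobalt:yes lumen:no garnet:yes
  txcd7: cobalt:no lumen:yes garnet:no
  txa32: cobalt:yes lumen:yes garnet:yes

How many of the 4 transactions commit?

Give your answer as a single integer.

Answer: 1

Derivation:
tx39d: no from lumen -> abort (commits=0)
txb04: no from lumen -> abort (commits=0)
txcd7: no from cobalt, garnet -> abort (commits=0)
txa32: all yes -> commit (commits=1)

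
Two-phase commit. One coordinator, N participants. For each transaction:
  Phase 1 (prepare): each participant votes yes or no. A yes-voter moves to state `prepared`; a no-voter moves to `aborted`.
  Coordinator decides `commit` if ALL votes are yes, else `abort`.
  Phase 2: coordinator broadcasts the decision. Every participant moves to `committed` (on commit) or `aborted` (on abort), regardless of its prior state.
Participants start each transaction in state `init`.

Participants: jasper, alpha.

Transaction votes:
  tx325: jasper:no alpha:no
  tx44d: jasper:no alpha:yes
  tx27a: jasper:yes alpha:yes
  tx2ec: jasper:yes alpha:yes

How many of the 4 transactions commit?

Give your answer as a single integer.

tx325: no from jasper, alpha -> abort (commits=0)
tx44d: no from jasper -> abort (commits=0)
tx27a: all yes -> commit (commits=1)
tx2ec: all yes -> commit (commits=2)

Answer: 2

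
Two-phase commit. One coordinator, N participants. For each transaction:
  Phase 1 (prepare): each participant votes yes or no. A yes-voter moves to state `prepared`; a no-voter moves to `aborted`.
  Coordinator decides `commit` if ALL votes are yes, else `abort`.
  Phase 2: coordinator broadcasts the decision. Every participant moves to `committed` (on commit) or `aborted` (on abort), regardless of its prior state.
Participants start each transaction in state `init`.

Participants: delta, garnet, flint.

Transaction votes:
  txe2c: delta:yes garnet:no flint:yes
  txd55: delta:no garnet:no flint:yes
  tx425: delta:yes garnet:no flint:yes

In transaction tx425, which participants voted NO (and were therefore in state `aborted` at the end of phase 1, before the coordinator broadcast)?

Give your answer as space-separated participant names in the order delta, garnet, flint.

Answer: garnet

Derivation:
Txn tx425 phase 1: delta yes -> prepared; garnet no -> aborted; flint yes -> prepared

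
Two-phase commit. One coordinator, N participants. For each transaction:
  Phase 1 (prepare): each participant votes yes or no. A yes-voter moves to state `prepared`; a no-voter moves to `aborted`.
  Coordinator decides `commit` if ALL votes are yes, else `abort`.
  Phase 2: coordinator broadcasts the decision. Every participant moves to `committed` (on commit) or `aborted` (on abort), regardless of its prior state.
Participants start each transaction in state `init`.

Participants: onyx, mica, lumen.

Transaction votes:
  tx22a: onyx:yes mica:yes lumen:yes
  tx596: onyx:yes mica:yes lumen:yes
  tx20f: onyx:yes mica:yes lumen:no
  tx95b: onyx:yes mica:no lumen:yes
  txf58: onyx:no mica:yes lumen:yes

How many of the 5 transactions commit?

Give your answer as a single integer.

tx22a: all yes -> commit (commits=1)
tx596: all yes -> commit (commits=2)
tx20f: no from lumen -> abort (commits=2)
tx95b: no from mica -> abort (commits=2)
txf58: no from onyx -> abort (commits=2)

Answer: 2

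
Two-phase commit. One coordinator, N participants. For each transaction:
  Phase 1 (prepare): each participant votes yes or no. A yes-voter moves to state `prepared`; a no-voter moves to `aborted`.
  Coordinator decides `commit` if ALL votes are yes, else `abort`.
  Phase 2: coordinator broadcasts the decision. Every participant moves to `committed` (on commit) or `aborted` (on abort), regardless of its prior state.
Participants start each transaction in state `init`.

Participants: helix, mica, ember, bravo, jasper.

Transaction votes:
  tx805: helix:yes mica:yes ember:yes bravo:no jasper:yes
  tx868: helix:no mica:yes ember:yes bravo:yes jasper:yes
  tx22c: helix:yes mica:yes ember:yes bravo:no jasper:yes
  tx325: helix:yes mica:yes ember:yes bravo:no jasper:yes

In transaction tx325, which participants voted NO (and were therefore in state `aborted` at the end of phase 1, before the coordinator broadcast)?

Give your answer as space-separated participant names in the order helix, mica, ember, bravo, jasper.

Txn tx325 phase 1: helix yes -> prepared; mica yes -> prepared; ember yes -> prepared; bravo no -> aborted; jasper yes -> prepared

Answer: bravo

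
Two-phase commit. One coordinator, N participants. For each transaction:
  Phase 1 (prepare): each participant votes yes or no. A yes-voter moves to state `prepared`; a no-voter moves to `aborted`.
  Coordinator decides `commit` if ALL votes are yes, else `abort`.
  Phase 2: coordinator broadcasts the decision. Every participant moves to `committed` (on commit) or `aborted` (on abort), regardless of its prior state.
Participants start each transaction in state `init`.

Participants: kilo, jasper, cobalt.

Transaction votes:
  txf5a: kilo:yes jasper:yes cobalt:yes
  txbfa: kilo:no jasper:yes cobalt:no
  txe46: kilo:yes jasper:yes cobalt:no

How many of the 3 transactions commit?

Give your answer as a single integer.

txf5a: all yes -> commit (commits=1)
txbfa: no from kilo, cobalt -> abort (commits=1)
txe46: no from cobalt -> abort (commits=1)

Answer: 1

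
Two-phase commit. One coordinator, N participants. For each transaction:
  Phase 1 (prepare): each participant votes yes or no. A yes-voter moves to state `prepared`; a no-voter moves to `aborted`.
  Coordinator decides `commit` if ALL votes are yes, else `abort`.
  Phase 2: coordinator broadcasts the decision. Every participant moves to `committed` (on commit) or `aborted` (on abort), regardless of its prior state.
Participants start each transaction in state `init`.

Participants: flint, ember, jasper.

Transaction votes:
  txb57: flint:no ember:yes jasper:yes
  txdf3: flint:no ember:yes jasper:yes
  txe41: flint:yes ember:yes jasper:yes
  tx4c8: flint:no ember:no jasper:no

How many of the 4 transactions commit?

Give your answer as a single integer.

Answer: 1

Derivation:
txb57: no from flint -> abort (commits=0)
txdf3: no from flint -> abort (commits=0)
txe41: all yes -> commit (commits=1)
tx4c8: no from flint, ember, jasper -> abort (commits=1)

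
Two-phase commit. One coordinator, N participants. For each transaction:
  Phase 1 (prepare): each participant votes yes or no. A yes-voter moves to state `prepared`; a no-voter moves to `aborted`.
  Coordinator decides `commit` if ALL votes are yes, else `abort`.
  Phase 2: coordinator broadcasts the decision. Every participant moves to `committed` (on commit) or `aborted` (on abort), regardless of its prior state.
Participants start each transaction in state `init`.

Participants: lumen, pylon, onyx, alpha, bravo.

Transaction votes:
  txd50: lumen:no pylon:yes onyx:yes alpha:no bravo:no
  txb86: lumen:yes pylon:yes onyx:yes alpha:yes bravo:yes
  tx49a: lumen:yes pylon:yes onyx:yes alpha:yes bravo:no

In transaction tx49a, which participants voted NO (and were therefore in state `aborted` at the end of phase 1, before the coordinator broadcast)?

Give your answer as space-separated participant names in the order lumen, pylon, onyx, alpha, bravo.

Answer: bravo

Derivation:
Txn tx49a phase 1: lumen yes -> prepared; pylon yes -> prepared; onyx yes -> prepared; alpha yes -> prepared; bravo no -> aborted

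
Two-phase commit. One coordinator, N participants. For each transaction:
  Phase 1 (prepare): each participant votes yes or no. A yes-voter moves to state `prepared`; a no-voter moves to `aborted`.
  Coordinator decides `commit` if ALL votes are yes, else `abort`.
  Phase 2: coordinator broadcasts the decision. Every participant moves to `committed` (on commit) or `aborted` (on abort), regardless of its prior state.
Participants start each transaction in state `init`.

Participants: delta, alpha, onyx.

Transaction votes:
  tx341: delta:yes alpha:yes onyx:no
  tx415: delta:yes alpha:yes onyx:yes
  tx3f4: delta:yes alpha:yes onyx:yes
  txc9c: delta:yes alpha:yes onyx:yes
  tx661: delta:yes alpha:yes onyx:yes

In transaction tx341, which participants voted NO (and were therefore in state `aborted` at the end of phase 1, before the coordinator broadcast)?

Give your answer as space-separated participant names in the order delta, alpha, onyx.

Answer: onyx

Derivation:
Txn tx341 phase 1: delta yes -> prepared; alpha yes -> prepared; onyx no -> aborted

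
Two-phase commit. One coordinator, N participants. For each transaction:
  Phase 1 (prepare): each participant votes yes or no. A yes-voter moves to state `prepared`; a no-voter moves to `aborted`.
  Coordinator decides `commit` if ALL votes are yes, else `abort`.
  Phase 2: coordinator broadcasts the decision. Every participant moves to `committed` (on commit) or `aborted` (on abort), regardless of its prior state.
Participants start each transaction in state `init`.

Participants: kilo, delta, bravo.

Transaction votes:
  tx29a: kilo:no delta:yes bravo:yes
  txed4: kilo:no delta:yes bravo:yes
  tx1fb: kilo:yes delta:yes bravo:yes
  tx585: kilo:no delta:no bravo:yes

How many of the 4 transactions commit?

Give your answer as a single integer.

tx29a: no from kilo -> abort (commits=0)
txed4: no from kilo -> abort (commits=0)
tx1fb: all yes -> commit (commits=1)
tx585: no from kilo, delta -> abort (commits=1)

Answer: 1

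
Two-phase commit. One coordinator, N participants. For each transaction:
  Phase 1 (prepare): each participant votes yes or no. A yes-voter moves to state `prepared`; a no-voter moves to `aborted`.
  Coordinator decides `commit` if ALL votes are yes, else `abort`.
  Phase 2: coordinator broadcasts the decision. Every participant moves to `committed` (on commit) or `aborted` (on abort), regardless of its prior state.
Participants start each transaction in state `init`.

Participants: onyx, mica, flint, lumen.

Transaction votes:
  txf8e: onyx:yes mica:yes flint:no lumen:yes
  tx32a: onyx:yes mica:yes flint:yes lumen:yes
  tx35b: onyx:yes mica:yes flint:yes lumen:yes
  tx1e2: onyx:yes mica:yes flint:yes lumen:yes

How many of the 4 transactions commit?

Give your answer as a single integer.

txf8e: no from flint -> abort (commits=0)
tx32a: all yes -> commit (commits=1)
tx35b: all yes -> commit (commits=2)
tx1e2: all yes -> commit (commits=3)

Answer: 3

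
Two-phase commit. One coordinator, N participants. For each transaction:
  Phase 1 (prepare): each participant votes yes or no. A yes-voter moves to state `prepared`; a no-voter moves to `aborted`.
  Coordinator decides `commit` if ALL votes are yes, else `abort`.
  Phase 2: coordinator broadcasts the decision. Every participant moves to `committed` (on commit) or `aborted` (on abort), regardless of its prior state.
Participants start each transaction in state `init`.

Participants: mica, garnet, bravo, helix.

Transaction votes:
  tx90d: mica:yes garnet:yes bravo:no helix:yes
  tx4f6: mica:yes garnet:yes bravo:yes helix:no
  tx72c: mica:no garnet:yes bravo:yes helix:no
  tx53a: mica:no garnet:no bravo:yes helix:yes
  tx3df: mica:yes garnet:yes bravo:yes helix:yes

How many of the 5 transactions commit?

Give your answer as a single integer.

tx90d: no from bravo -> abort (commits=0)
tx4f6: no from helix -> abort (commits=0)
tx72c: no from mica, helix -> abort (commits=0)
tx53a: no from mica, garnet -> abort (commits=0)
tx3df: all yes -> commit (commits=1)

Answer: 1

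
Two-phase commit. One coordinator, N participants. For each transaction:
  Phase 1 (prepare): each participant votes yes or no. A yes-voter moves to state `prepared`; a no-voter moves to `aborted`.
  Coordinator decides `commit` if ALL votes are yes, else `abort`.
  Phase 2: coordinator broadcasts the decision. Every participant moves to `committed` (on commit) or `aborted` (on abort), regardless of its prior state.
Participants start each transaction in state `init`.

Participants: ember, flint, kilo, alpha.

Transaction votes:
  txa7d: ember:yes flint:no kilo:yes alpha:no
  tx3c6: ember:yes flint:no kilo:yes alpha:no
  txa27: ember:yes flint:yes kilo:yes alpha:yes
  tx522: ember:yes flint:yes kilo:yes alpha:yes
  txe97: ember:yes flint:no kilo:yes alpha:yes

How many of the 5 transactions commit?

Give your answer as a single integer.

Answer: 2

Derivation:
txa7d: no from flint, alpha -> abort (commits=0)
tx3c6: no from flint, alpha -> abort (commits=0)
txa27: all yes -> commit (commits=1)
tx522: all yes -> commit (commits=2)
txe97: no from flint -> abort (commits=2)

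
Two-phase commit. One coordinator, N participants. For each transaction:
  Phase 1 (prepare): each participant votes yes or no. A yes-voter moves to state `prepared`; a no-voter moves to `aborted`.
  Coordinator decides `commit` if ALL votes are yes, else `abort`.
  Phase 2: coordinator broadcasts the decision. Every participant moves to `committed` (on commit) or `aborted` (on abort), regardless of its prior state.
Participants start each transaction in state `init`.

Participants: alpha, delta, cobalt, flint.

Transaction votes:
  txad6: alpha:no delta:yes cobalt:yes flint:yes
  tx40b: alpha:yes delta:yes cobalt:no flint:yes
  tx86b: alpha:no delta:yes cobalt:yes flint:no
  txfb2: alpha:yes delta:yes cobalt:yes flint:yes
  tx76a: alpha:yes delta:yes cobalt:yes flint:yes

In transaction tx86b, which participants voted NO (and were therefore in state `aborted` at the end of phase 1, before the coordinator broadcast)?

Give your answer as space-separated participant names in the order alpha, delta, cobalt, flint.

Txn tx86b phase 1: alpha no -> aborted; delta yes -> prepared; cobalt yes -> prepared; flint no -> aborted

Answer: alpha flint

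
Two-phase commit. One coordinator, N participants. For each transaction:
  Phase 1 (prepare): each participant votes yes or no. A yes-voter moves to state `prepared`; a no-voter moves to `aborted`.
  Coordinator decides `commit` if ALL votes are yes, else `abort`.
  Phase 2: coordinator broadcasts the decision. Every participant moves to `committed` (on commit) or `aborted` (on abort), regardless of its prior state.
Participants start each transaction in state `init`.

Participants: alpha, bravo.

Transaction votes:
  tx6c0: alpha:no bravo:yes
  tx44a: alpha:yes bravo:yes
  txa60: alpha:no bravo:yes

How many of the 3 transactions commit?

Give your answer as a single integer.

Answer: 1

Derivation:
tx6c0: no from alpha -> abort (commits=0)
tx44a: all yes -> commit (commits=1)
txa60: no from alpha -> abort (commits=1)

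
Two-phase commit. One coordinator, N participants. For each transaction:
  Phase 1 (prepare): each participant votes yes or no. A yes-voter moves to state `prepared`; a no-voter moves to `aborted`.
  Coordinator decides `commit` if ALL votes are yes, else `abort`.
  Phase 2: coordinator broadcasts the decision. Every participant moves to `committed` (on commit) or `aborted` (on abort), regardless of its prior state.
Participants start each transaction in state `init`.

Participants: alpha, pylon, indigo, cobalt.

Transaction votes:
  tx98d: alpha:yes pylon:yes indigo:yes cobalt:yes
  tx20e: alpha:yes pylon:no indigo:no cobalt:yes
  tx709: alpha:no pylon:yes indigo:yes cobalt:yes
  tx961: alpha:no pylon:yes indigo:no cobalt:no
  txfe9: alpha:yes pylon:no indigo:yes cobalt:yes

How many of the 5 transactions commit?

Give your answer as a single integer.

Answer: 1

Derivation:
tx98d: all yes -> commit (commits=1)
tx20e: no from pylon, indigo -> abort (commits=1)
tx709: no from alpha -> abort (commits=1)
tx961: no from alpha, indigo, cobalt -> abort (commits=1)
txfe9: no from pylon -> abort (commits=1)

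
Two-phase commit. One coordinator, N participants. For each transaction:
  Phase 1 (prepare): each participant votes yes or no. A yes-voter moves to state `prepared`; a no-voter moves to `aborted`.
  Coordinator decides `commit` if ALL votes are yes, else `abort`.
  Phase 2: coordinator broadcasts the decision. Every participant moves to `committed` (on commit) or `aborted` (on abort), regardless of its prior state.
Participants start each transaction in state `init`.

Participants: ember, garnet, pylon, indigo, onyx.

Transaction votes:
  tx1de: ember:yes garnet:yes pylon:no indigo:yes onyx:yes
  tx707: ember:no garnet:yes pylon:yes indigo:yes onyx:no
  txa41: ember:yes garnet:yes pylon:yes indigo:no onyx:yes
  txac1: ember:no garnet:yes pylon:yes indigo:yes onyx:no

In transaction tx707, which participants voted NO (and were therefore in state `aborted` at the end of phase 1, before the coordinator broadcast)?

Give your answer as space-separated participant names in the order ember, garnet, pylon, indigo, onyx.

Txn tx707 phase 1: ember no -> aborted; garnet yes -> prepared; pylon yes -> prepared; indigo yes -> prepared; onyx no -> aborted

Answer: ember onyx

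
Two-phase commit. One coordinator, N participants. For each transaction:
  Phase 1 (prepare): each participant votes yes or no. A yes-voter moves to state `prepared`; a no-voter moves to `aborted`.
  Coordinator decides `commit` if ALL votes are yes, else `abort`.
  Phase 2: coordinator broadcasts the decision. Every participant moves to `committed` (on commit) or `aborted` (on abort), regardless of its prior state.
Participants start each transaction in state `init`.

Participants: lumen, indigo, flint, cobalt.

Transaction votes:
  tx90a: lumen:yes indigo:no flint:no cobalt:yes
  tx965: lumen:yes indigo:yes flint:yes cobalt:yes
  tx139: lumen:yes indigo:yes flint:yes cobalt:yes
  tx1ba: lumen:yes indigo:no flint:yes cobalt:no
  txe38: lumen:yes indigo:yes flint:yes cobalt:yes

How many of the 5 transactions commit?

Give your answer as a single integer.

tx90a: no from indigo, flint -> abort (commits=0)
tx965: all yes -> commit (commits=1)
tx139: all yes -> commit (commits=2)
tx1ba: no from indigo, cobalt -> abort (commits=2)
txe38: all yes -> commit (commits=3)

Answer: 3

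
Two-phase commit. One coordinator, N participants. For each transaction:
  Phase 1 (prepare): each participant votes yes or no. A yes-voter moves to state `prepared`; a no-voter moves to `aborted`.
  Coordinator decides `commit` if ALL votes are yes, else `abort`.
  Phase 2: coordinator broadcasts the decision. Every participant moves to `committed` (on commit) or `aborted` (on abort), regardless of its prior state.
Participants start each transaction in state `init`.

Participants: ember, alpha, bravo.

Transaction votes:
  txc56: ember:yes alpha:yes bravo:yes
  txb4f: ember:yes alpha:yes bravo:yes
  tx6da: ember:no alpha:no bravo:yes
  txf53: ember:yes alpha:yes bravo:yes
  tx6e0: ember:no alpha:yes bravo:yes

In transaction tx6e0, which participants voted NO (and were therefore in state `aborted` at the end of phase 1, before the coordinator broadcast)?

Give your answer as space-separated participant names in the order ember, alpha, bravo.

Answer: ember

Derivation:
Txn tx6e0 phase 1: ember no -> aborted; alpha yes -> prepared; bravo yes -> prepared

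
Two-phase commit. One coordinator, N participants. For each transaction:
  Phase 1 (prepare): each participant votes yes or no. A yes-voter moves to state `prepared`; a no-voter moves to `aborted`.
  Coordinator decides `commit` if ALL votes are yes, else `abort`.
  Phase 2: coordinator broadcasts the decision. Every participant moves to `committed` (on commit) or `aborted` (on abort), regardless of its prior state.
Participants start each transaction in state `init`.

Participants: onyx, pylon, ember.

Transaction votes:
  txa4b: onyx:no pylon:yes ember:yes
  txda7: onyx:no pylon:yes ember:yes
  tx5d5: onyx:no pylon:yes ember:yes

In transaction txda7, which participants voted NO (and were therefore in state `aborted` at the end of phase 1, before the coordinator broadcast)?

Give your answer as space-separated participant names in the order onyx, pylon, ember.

Txn txda7 phase 1: onyx no -> aborted; pylon yes -> prepared; ember yes -> prepared

Answer: onyx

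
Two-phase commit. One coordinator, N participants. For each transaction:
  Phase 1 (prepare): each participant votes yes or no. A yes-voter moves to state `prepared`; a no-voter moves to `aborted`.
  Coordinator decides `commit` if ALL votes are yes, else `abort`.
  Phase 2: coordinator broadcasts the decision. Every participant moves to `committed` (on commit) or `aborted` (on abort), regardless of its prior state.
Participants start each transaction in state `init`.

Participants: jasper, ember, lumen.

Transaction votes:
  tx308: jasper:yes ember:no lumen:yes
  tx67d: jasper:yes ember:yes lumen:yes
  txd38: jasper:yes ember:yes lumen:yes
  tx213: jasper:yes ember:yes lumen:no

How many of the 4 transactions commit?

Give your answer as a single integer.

tx308: no from ember -> abort (commits=0)
tx67d: all yes -> commit (commits=1)
txd38: all yes -> commit (commits=2)
tx213: no from lumen -> abort (commits=2)

Answer: 2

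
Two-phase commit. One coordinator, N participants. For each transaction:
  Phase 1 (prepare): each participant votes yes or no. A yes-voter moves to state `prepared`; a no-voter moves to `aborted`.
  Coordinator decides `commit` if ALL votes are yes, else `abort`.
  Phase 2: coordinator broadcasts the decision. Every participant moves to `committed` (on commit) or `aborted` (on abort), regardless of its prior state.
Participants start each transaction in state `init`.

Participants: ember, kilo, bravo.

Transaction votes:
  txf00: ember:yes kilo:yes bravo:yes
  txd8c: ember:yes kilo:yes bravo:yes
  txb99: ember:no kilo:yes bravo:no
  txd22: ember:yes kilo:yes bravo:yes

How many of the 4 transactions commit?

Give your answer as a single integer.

Answer: 3

Derivation:
txf00: all yes -> commit (commits=1)
txd8c: all yes -> commit (commits=2)
txb99: no from ember, bravo -> abort (commits=2)
txd22: all yes -> commit (commits=3)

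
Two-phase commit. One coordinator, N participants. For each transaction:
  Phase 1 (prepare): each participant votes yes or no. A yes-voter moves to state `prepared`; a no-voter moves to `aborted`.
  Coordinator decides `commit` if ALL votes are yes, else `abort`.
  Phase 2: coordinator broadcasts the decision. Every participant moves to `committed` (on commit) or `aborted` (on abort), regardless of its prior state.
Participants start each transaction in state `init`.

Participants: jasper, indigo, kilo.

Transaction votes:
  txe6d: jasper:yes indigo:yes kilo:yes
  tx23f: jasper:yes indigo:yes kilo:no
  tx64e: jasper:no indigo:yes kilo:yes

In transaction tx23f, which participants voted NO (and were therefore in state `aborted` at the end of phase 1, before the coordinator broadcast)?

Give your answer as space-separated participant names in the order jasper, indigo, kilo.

Txn tx23f phase 1: jasper yes -> prepared; indigo yes -> prepared; kilo no -> aborted

Answer: kilo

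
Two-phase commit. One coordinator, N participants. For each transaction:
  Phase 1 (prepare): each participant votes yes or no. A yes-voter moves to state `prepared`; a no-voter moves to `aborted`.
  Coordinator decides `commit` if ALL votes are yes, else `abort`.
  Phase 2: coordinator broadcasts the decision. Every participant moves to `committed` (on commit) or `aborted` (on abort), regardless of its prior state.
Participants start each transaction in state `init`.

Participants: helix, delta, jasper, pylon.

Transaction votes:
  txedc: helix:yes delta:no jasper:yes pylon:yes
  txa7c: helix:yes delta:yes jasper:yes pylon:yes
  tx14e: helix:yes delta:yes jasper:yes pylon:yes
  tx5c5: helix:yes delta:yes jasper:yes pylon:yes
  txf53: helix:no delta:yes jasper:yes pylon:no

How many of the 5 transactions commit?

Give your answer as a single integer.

Answer: 3

Derivation:
txedc: no from delta -> abort (commits=0)
txa7c: all yes -> commit (commits=1)
tx14e: all yes -> commit (commits=2)
tx5c5: all yes -> commit (commits=3)
txf53: no from helix, pylon -> abort (commits=3)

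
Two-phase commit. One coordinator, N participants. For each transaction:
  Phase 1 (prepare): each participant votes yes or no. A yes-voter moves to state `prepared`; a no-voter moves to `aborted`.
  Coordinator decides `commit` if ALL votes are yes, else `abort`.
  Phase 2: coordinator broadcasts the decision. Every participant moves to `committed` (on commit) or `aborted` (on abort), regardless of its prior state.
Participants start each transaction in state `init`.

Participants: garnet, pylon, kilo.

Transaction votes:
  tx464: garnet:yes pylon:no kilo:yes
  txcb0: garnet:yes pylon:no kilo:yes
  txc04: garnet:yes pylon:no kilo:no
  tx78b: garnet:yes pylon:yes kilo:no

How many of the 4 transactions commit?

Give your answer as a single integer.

tx464: no from pylon -> abort (commits=0)
txcb0: no from pylon -> abort (commits=0)
txc04: no from pylon, kilo -> abort (commits=0)
tx78b: no from kilo -> abort (commits=0)

Answer: 0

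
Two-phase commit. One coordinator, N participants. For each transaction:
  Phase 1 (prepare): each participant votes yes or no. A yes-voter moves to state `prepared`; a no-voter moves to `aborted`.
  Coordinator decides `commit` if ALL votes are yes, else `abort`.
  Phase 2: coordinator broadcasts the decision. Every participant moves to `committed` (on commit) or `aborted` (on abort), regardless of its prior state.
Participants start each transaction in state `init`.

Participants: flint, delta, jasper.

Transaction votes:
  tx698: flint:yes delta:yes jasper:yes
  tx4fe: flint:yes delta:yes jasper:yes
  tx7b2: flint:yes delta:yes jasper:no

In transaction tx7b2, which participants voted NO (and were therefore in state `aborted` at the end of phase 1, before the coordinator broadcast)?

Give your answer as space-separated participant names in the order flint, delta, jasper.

Txn tx7b2 phase 1: flint yes -> prepared; delta yes -> prepared; jasper no -> aborted

Answer: jasper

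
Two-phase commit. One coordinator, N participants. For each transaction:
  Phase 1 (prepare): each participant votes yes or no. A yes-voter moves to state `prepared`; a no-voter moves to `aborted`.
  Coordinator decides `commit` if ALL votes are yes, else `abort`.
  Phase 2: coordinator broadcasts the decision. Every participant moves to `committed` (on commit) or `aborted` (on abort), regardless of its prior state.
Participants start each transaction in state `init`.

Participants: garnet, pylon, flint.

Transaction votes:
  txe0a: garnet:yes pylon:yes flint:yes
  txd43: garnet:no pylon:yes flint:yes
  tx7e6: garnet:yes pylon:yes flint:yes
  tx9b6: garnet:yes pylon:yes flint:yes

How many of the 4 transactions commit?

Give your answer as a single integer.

Answer: 3

Derivation:
txe0a: all yes -> commit (commits=1)
txd43: no from garnet -> abort (commits=1)
tx7e6: all yes -> commit (commits=2)
tx9b6: all yes -> commit (commits=3)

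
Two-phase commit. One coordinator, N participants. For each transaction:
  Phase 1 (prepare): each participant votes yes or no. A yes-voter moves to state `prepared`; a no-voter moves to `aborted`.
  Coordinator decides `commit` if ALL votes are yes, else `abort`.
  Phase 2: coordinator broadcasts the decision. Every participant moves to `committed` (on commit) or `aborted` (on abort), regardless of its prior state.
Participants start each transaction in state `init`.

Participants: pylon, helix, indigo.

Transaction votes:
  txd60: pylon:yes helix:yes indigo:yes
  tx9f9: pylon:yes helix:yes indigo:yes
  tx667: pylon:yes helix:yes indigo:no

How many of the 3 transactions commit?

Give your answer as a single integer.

Answer: 2

Derivation:
txd60: all yes -> commit (commits=1)
tx9f9: all yes -> commit (commits=2)
tx667: no from indigo -> abort (commits=2)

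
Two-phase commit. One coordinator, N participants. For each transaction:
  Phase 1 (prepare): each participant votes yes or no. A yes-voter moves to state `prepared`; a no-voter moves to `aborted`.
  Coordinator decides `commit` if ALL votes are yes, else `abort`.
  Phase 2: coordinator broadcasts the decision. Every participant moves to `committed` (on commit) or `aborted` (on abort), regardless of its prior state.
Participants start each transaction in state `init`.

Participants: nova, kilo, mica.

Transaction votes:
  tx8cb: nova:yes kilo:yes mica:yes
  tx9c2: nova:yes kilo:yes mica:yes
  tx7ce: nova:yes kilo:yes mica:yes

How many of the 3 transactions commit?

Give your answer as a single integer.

tx8cb: all yes -> commit (commits=1)
tx9c2: all yes -> commit (commits=2)
tx7ce: all yes -> commit (commits=3)

Answer: 3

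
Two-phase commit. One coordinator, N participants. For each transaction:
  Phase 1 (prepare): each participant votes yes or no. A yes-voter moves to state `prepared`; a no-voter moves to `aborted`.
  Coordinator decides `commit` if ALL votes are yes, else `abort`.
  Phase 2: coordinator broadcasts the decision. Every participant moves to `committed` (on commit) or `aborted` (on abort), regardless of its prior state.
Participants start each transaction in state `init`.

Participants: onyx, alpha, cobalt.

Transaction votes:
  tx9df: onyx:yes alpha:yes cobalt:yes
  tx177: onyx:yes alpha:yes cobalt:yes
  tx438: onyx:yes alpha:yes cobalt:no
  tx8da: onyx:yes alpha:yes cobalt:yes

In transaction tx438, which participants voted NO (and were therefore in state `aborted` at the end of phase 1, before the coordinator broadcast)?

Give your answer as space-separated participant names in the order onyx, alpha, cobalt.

Txn tx438 phase 1: onyx yes -> prepared; alpha yes -> prepared; cobalt no -> aborted

Answer: cobalt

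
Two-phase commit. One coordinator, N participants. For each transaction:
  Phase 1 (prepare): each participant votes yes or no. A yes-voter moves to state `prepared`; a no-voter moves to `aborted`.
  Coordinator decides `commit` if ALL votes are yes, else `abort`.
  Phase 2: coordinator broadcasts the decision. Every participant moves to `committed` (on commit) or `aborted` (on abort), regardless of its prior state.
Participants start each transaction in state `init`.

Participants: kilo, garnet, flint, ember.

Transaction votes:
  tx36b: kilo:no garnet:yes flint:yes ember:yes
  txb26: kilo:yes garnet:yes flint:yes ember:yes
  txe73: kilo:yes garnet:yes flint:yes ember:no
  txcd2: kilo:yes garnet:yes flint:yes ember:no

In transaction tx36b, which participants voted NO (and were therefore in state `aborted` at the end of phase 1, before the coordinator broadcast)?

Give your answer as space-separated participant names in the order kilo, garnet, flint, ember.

Txn tx36b phase 1: kilo no -> aborted; garnet yes -> prepared; flint yes -> prepared; ember yes -> prepared

Answer: kilo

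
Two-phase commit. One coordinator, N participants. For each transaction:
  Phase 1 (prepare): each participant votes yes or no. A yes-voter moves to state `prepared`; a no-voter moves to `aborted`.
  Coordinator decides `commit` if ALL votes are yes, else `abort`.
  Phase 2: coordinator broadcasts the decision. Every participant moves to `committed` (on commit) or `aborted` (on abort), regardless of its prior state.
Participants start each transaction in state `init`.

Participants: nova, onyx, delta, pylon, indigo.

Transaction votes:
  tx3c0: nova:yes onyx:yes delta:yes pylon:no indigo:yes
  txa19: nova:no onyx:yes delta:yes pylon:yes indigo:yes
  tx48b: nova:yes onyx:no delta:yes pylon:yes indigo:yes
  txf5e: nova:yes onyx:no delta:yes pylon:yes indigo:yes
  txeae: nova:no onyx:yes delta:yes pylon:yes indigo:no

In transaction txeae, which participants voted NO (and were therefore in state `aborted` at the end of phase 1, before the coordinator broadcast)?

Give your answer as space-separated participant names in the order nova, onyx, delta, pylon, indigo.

Answer: nova indigo

Derivation:
Txn txeae phase 1: nova no -> aborted; onyx yes -> prepared; delta yes -> prepared; pylon yes -> prepared; indigo no -> aborted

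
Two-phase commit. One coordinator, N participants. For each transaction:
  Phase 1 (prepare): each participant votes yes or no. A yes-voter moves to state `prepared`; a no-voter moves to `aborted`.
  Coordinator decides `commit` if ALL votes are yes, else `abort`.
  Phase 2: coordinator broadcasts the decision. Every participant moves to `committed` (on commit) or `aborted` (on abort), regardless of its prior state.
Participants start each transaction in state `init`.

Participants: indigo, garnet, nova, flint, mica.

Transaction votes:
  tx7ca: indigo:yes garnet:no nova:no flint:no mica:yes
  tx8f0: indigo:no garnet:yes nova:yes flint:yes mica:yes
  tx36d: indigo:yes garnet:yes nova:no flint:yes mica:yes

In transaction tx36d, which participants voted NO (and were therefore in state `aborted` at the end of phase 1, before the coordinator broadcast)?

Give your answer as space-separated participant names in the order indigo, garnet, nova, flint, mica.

Txn tx36d phase 1: indigo yes -> prepared; garnet yes -> prepared; nova no -> aborted; flint yes -> prepared; mica yes -> prepared

Answer: nova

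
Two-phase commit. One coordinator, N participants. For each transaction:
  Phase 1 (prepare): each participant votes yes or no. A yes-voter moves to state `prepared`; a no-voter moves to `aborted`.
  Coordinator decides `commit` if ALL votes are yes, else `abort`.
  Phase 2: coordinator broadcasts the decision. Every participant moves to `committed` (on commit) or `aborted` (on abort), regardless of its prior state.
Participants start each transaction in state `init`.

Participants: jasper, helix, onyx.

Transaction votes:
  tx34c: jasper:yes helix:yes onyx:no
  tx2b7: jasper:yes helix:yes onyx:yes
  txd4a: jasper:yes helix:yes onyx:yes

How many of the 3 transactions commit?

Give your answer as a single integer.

tx34c: no from onyx -> abort (commits=0)
tx2b7: all yes -> commit (commits=1)
txd4a: all yes -> commit (commits=2)

Answer: 2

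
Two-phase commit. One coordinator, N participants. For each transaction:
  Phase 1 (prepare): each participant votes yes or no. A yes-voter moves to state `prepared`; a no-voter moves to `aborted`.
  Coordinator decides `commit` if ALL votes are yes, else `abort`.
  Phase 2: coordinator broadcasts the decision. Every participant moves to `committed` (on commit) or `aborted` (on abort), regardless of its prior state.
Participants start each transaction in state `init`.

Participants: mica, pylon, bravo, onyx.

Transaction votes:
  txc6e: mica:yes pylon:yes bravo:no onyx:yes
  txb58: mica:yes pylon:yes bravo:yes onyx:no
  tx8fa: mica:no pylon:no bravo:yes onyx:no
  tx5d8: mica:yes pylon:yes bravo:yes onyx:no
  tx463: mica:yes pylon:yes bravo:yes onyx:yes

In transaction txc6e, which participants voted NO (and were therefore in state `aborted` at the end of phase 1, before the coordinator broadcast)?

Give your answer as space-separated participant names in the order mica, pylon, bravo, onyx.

Txn txc6e phase 1: mica yes -> prepared; pylon yes -> prepared; bravo no -> aborted; onyx yes -> prepared

Answer: bravo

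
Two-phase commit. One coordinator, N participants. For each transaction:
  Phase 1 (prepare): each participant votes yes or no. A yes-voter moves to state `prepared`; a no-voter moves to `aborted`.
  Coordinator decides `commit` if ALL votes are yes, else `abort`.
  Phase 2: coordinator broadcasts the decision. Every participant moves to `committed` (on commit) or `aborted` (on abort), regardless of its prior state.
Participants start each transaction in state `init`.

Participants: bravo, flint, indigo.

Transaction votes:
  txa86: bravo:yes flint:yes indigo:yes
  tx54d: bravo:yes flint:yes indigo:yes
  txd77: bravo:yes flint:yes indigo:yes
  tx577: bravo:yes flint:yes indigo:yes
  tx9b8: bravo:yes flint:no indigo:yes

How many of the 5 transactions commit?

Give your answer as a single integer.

txa86: all yes -> commit (commits=1)
tx54d: all yes -> commit (commits=2)
txd77: all yes -> commit (commits=3)
tx577: all yes -> commit (commits=4)
tx9b8: no from flint -> abort (commits=4)

Answer: 4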